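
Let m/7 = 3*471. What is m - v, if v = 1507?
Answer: 8384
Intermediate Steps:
m = 9891 (m = 7*(3*471) = 7*1413 = 9891)
m - v = 9891 - 1*1507 = 9891 - 1507 = 8384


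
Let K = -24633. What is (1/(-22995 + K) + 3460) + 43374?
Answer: 2230609751/47628 ≈ 46834.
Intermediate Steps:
(1/(-22995 + K) + 3460) + 43374 = (1/(-22995 - 24633) + 3460) + 43374 = (1/(-47628) + 3460) + 43374 = (-1/47628 + 3460) + 43374 = 164792879/47628 + 43374 = 2230609751/47628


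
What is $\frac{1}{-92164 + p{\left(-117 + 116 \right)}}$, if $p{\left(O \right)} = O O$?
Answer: $- \frac{1}{92163} \approx -1.085 \cdot 10^{-5}$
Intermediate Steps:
$p{\left(O \right)} = O^{2}$
$\frac{1}{-92164 + p{\left(-117 + 116 \right)}} = \frac{1}{-92164 + \left(-117 + 116\right)^{2}} = \frac{1}{-92164 + \left(-1\right)^{2}} = \frac{1}{-92164 + 1} = \frac{1}{-92163} = - \frac{1}{92163}$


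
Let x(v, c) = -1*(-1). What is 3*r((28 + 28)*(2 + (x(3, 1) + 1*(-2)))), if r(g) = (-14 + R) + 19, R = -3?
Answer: 6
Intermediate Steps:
x(v, c) = 1
r(g) = 2 (r(g) = (-14 - 3) + 19 = -17 + 19 = 2)
3*r((28 + 28)*(2 + (x(3, 1) + 1*(-2)))) = 3*2 = 6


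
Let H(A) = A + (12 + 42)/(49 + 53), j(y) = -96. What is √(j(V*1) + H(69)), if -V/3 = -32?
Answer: 15*I*√34/17 ≈ 5.145*I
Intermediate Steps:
V = 96 (V = -3*(-32) = 96)
H(A) = 9/17 + A (H(A) = A + 54/102 = A + 54*(1/102) = A + 9/17 = 9/17 + A)
√(j(V*1) + H(69)) = √(-96 + (9/17 + 69)) = √(-96 + 1182/17) = √(-450/17) = 15*I*√34/17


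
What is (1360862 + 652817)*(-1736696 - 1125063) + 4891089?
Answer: -5762659110272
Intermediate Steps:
(1360862 + 652817)*(-1736696 - 1125063) + 4891089 = 2013679*(-2861759) + 4891089 = -5762664001361 + 4891089 = -5762659110272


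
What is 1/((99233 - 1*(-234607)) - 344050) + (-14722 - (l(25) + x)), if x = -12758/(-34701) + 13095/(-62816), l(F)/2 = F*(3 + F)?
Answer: -179403628402256933/11127766771680 ≈ -16122.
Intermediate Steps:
l(F) = 2*F*(3 + F) (l(F) = 2*(F*(3 + F)) = 2*F*(3 + F))
x = 346996933/2179778016 (x = -12758*(-1/34701) + 13095*(-1/62816) = 12758/34701 - 13095/62816 = 346996933/2179778016 ≈ 0.15919)
1/((99233 - 1*(-234607)) - 344050) + (-14722 - (l(25) + x)) = 1/((99233 - 1*(-234607)) - 344050) + (-14722 - (2*25*(3 + 25) + 346996933/2179778016)) = 1/((99233 + 234607) - 344050) + (-14722 - (2*25*28 + 346996933/2179778016)) = 1/(333840 - 344050) + (-14722 - (1400 + 346996933/2179778016)) = 1/(-10210) + (-14722 - 1*3052036219333/2179778016) = -1/10210 + (-14722 - 3052036219333/2179778016) = -1/10210 - 35142728170885/2179778016 = -179403628402256933/11127766771680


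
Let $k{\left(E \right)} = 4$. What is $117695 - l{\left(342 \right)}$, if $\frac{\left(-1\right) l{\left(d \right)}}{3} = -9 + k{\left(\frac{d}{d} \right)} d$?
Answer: $121772$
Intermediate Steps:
$l{\left(d \right)} = 27 - 12 d$ ($l{\left(d \right)} = - 3 \left(-9 + 4 d\right) = 27 - 12 d$)
$117695 - l{\left(342 \right)} = 117695 - \left(27 - 4104\right) = 117695 - -4077 = 117695 + 4077 = 121772$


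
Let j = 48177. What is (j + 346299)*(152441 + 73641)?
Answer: 89183923032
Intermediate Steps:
(j + 346299)*(152441 + 73641) = (48177 + 346299)*(152441 + 73641) = 394476*226082 = 89183923032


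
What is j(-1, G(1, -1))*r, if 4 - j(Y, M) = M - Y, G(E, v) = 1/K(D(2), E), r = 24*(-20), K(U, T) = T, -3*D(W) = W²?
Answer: -960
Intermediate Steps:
D(W) = -W²/3
r = -480
G(E, v) = 1/E
j(Y, M) = 4 + Y - M (j(Y, M) = 4 - (M - Y) = 4 + (Y - M) = 4 + Y - M)
j(-1, G(1, -1))*r = (4 - 1 - 1/1)*(-480) = (4 - 1 - 1*1)*(-480) = (4 - 1 - 1)*(-480) = 2*(-480) = -960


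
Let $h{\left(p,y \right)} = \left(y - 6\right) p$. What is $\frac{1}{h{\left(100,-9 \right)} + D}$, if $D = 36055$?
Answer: $\frac{1}{34555} \approx 2.8939 \cdot 10^{-5}$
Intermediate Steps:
$h{\left(p,y \right)} = p \left(-6 + y\right)$ ($h{\left(p,y \right)} = \left(-6 + y\right) p = p \left(-6 + y\right)$)
$\frac{1}{h{\left(100,-9 \right)} + D} = \frac{1}{100 \left(-6 - 9\right) + 36055} = \frac{1}{100 \left(-15\right) + 36055} = \frac{1}{-1500 + 36055} = \frac{1}{34555}$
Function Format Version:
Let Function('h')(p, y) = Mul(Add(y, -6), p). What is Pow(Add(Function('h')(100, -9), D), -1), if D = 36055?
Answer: Rational(1, 34555) ≈ 2.8939e-5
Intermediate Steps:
Function('h')(p, y) = Mul(p, Add(-6, y)) (Function('h')(p, y) = Mul(Add(-6, y), p) = Mul(p, Add(-6, y)))
Pow(Add(Function('h')(100, -9), D), -1) = Pow(Add(Mul(100, Add(-6, -9)), 36055), -1) = Pow(Add(Mul(100, -15), 36055), -1) = Pow(Add(-1500, 36055), -1) = Pow(34555, -1) = Rational(1, 34555)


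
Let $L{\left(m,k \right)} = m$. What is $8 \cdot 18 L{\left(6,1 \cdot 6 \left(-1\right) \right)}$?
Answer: $864$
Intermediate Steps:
$8 \cdot 18 L{\left(6,1 \cdot 6 \left(-1\right) \right)} = 8 \cdot 18 \cdot 6 = 144 \cdot 6 = 864$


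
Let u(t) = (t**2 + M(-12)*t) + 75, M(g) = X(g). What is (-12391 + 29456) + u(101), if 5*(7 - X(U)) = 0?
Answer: 28048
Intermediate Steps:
X(U) = 7 (X(U) = 7 - 1/5*0 = 7 + 0 = 7)
M(g) = 7
u(t) = 75 + t**2 + 7*t (u(t) = (t**2 + 7*t) + 75 = 75 + t**2 + 7*t)
(-12391 + 29456) + u(101) = (-12391 + 29456) + (75 + 101**2 + 7*101) = 17065 + (75 + 10201 + 707) = 17065 + 10983 = 28048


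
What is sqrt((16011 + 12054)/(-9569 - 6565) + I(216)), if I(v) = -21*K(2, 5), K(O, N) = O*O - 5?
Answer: sqrt(557069374)/5378 ≈ 4.3887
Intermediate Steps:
K(O, N) = -5 + O**2 (K(O, N) = O**2 - 5 = -5 + O**2)
I(v) = 21 (I(v) = -21*(-5 + 2**2) = -21*(-5 + 4) = -21*(-1) = 21)
sqrt((16011 + 12054)/(-9569 - 6565) + I(216)) = sqrt((16011 + 12054)/(-9569 - 6565) + 21) = sqrt(28065/(-16134) + 21) = sqrt(28065*(-1/16134) + 21) = sqrt(-9355/5378 + 21) = sqrt(103583/5378) = sqrt(557069374)/5378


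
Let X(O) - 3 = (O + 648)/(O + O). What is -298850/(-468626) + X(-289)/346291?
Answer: 2718969278775/4263563565634 ≈ 0.63772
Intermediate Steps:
X(O) = 3 + (648 + O)/(2*O) (X(O) = 3 + (O + 648)/(O + O) = 3 + (648 + O)/((2*O)) = 3 + (648 + O)*(1/(2*O)) = 3 + (648 + O)/(2*O))
-298850/(-468626) + X(-289)/346291 = -298850/(-468626) + (7/2 + 324/(-289))/346291 = -298850*(-1/468626) + (7/2 + 324*(-1/289))*(1/346291) = 149425/234313 + (7/2 - 324/289)*(1/346291) = 149425/234313 + (1375/578)*(1/346291) = 149425/234313 + 125/18196018 = 2718969278775/4263563565634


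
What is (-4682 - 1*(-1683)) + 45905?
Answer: 42906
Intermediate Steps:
(-4682 - 1*(-1683)) + 45905 = (-4682 + 1683) + 45905 = -2999 + 45905 = 42906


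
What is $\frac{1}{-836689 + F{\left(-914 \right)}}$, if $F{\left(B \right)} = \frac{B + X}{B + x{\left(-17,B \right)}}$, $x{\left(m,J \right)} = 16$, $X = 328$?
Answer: $- \frac{449}{375673068} \approx -1.1952 \cdot 10^{-6}$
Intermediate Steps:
$F{\left(B \right)} = \frac{328 + B}{16 + B}$ ($F{\left(B \right)} = \frac{B + 328}{B + 16} = \frac{328 + B}{16 + B}$)
$\frac{1}{-836689 + F{\left(-914 \right)}} = \frac{1}{-836689 + \frac{328 - 914}{16 - 914}} = \frac{1}{-836689 + \frac{1}{-898} \left(-586\right)} = \frac{1}{-836689 - - \frac{293}{449}} = \frac{1}{-836689 + \frac{293}{449}} = \frac{1}{- \frac{375673068}{449}} = - \frac{449}{375673068}$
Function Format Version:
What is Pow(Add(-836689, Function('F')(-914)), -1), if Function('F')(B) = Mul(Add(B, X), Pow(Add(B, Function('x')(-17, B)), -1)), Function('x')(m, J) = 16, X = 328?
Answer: Rational(-449, 375673068) ≈ -1.1952e-6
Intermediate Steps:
Function('F')(B) = Mul(Pow(Add(16, B), -1), Add(328, B)) (Function('F')(B) = Mul(Add(B, 328), Pow(Add(B, 16), -1)) = Mul(Add(328, B), Pow(Add(16, B), -1)) = Mul(Pow(Add(16, B), -1), Add(328, B)))
Pow(Add(-836689, Function('F')(-914)), -1) = Pow(Add(-836689, Mul(Pow(Add(16, -914), -1), Add(328, -914))), -1) = Pow(Add(-836689, Mul(Pow(-898, -1), -586)), -1) = Pow(Add(-836689, Mul(Rational(-1, 898), -586)), -1) = Pow(Add(-836689, Rational(293, 449)), -1) = Pow(Rational(-375673068, 449), -1) = Rational(-449, 375673068)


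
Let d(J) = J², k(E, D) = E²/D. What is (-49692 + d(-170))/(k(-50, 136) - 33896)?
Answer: 706928/1151839 ≈ 0.61374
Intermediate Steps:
k(E, D) = E²/D
(-49692 + d(-170))/(k(-50, 136) - 33896) = (-49692 + (-170)²)/((-50)²/136 - 33896) = (-49692 + 28900)/((1/136)*2500 - 33896) = -20792/(625/34 - 33896) = -20792/(-1151839/34) = -20792*(-34/1151839) = 706928/1151839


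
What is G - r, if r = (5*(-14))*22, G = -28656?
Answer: -27116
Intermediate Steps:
r = -1540 (r = -70*22 = -1540)
G - r = -28656 - 1*(-1540) = -28656 + 1540 = -27116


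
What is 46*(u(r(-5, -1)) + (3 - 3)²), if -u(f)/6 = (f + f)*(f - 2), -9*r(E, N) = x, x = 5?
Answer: -21160/27 ≈ -783.70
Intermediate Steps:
r(E, N) = -5/9 (r(E, N) = -⅑*5 = -5/9)
u(f) = -12*f*(-2 + f) (u(f) = -6*(f + f)*(f - 2) = -6*2*f*(-2 + f) = -12*f*(-2 + f))
46*(u(r(-5, -1)) + (3 - 3)²) = 46*(12*(-5/9)*(2 - 1*(-5/9)) + (3 - 3)²) = 46*(12*(-5/9)*(2 + 5/9) + 0²) = 46*(12*(-5/9)*(23/9) + 0) = 46*(-460/27 + 0) = 46*(-460/27) = -21160/27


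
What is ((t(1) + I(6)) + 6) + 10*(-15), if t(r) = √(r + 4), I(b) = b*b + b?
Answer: -102 + √5 ≈ -99.764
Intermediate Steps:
I(b) = b + b² (I(b) = b² + b = b + b²)
t(r) = √(4 + r)
((t(1) + I(6)) + 6) + 10*(-15) = ((√(4 + 1) + 6*(1 + 6)) + 6) + 10*(-15) = ((√5 + 6*7) + 6) - 150 = ((√5 + 42) + 6) - 150 = ((42 + √5) + 6) - 150 = (48 + √5) - 150 = -102 + √5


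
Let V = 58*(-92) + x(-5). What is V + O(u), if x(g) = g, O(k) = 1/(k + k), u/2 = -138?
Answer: -2948233/552 ≈ -5341.0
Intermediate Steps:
u = -276 (u = 2*(-138) = -276)
O(k) = 1/(2*k)
V = -5341 (V = 58*(-92) - 5 = -5336 - 5 = -5341)
V + O(u) = -5341 + (½)/(-276) = -5341 + (½)*(-1/276) = -5341 - 1/552 = -2948233/552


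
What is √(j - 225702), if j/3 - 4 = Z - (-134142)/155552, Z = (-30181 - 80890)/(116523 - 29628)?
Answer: I*√71586809602617228573615/563195460 ≈ 475.07*I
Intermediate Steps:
Z = -111071/86895 ≈ -1.2782
j = 24222858529/2252781840 (j = 12 + 3*(-111071/86895 - (-134142)/155552) = 12 + 3*(-111071/86895 - 1*(-67071/77776)) = 12 + 3*(-111071/86895 + 67071/77776) = 12 + 3*(-2810523551/6758345520) = 12 - 2810523551/2252781840 = 24222858529/2252781840 ≈ 10.752)
√(j - 225702) = √(24222858529/2252781840 - 225702) = √(-508433143993151/2252781840) = I*√71586809602617228573615/563195460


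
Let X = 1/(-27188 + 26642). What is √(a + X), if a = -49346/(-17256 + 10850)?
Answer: √23553796137690/1748838 ≈ 2.7751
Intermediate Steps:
X = -1/546 (X = 1/(-546) = -1/546 ≈ -0.0018315)
a = 24673/3203 (a = -49346/(-6406) = -49346*(-1/6406) = 24673/3203 ≈ 7.7031)
√(a + X) = √(24673/3203 - 1/546) = √(13468255/1748838) = √23553796137690/1748838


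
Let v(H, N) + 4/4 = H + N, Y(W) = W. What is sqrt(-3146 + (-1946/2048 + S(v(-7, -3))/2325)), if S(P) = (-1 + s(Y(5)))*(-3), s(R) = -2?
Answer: I*sqrt(77419914693)/4960 ≈ 56.098*I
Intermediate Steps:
v(H, N) = -1 + H + N (v(H, N) = -1 + (H + N) = -1 + H + N)
S(P) = 9 (S(P) = (-1 - 2)*(-3) = -3*(-3) = 9)
sqrt(-3146 + (-1946/2048 + S(v(-7, -3))/2325)) = sqrt(-3146 + (-1946/2048 + 9/2325)) = sqrt(-3146 + (-1946*1/2048 + 9*(1/2325))) = sqrt(-3146 + (-973/1024 + 3/775)) = sqrt(-3146 - 751003/793600) = sqrt(-2497416603/793600) = I*sqrt(77419914693)/4960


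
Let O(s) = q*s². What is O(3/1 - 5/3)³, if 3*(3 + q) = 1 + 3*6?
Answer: 4096000/19683 ≈ 208.10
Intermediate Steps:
q = 10/3 (q = -3 + (1 + 3*6)/3 = -3 + (1 + 18)/3 = -3 + (⅓)*19 = -3 + 19/3 = 10/3 ≈ 3.3333)
O(s) = 10*s²/3
O(3/1 - 5/3)³ = (10*(3/1 - 5/3)²/3)³ = (10*(3*1 - 5*⅓)²/3)³ = (10*(3 - 5/3)²/3)³ = (10*(4/3)²/3)³ = ((10/3)*(16/9))³ = (160/27)³ = 4096000/19683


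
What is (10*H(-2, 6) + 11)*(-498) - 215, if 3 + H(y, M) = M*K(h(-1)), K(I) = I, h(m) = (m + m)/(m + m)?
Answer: -20633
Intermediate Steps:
h(m) = 1 (h(m) = (2*m)/((2*m)) = (2*m)*(1/(2*m)) = 1)
H(y, M) = -3 + M (H(y, M) = -3 + M*1 = -3 + M)
(10*H(-2, 6) + 11)*(-498) - 215 = (10*(-3 + 6) + 11)*(-498) - 215 = (10*3 + 11)*(-498) - 215 = (30 + 11)*(-498) - 215 = 41*(-498) - 215 = -20418 - 215 = -20633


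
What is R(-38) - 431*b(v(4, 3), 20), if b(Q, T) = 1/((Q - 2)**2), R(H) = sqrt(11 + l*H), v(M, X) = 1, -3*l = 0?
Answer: -431 + sqrt(11) ≈ -427.68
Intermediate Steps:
l = 0 (l = -1/3*0 = 0)
R(H) = sqrt(11) (R(H) = sqrt(11 + 0*H) = sqrt(11 + 0) = sqrt(11))
b(Q, T) = (-2 + Q)**(-2) (b(Q, T) = 1/((-2 + Q)**2) = (-2 + Q)**(-2))
R(-38) - 431*b(v(4, 3), 20) = sqrt(11) - 431/(-2 + 1)**2 = sqrt(11) - 431/(-1)**2 = sqrt(11) - 431*1 = sqrt(11) - 431 = -431 + sqrt(11)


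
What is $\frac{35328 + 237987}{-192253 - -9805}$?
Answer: $- \frac{13015}{8688} \approx -1.498$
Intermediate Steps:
$\frac{35328 + 237987}{-192253 - -9805} = \frac{273315}{-192253 + \left(10086 - 281\right)} = \frac{273315}{-192253 + 9805} = \frac{273315}{-182448} = 273315 \left(- \frac{1}{182448}\right) = - \frac{13015}{8688}$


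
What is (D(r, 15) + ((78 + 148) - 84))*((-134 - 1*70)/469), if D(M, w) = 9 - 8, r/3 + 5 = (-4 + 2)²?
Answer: -29172/469 ≈ -62.200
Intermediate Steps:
r = -3 (r = -15 + 3*(-4 + 2)² = -15 + 3*(-2)² = -15 + 3*4 = -15 + 12 = -3)
D(M, w) = 1
(D(r, 15) + ((78 + 148) - 84))*((-134 - 1*70)/469) = (1 + ((78 + 148) - 84))*((-134 - 1*70)/469) = (1 + (226 - 84))*((-134 - 70)*(1/469)) = (1 + 142)*(-204*1/469) = 143*(-204/469) = -29172/469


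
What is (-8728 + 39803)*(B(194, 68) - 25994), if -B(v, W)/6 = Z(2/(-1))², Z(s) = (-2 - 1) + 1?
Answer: -808509350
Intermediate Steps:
Z(s) = -2 (Z(s) = -3 + 1 = -2)
B(v, W) = -24 (B(v, W) = -6*(-2)² = -6*4 = -24)
(-8728 + 39803)*(B(194, 68) - 25994) = (-8728 + 39803)*(-24 - 25994) = 31075*(-26018) = -808509350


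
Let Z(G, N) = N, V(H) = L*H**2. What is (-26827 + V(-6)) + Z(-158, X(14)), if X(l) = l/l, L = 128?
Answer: -22218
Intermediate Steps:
V(H) = 128*H**2
X(l) = 1
(-26827 + V(-6)) + Z(-158, X(14)) = (-26827 + 128*(-6)**2) + 1 = (-26827 + 128*36) + 1 = (-26827 + 4608) + 1 = -22219 + 1 = -22218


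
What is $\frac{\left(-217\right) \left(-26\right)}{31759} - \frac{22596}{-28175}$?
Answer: $\frac{1376122}{1404725} \approx 0.97964$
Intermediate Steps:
$\frac{\left(-217\right) \left(-26\right)}{31759} - \frac{22596}{-28175} = 5642 \cdot \frac{1}{31759} - - \frac{3228}{4025} = \frac{62}{349} + \frac{3228}{4025} = \frac{1376122}{1404725}$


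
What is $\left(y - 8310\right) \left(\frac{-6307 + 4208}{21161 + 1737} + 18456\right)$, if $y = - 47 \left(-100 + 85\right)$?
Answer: $- \frac{3213898773345}{22898} \approx -1.4036 \cdot 10^{8}$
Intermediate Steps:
$y = 705$ ($y = \left(-47\right) \left(-15\right) = 705$)
$\left(y - 8310\right) \left(\frac{-6307 + 4208}{21161 + 1737} + 18456\right) = \left(705 - 8310\right) \left(\frac{-6307 + 4208}{21161 + 1737} + 18456\right) = - 7605 \left(- \frac{2099}{22898} + 18456\right) = \left(-7605\right) \frac{422603389}{22898} = - \frac{3213898773345}{22898}$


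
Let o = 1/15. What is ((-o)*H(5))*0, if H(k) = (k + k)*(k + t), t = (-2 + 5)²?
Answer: 0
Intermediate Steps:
t = 9 (t = 3² = 9)
o = 1/15 ≈ 0.066667
H(k) = 2*k*(9 + k) (H(k) = (k + k)*(k + 9) = (2*k)*(9 + k) = 2*k*(9 + k))
((-o)*H(5))*0 = ((-1*1/15)*(2*5*(9 + 5)))*0 = -2*5*14/15*0 = -1/15*140*0 = -28/3*0 = 0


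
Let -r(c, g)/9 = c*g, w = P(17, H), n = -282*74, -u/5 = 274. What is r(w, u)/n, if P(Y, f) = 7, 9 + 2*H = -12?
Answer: -14385/3478 ≈ -4.1360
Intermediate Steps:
H = -21/2 (H = -9/2 + (½)*(-12) = -9/2 - 6 = -21/2 ≈ -10.500)
u = -1370 (u = -5*274 = -1370)
n = -20868
w = 7
r(c, g) = -9*c*g
r(w, u)/n = -9*7*(-1370)/(-20868) = 86310*(-1/20868) = -14385/3478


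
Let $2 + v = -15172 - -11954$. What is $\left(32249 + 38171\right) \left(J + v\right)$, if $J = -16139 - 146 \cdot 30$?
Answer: $-1671700380$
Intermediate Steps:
$J = -20519$ ($J = -16139 - 4380 = -20519$)
$v = -3220$ ($v = -2 - 3218 = -3220$)
$\left(32249 + 38171\right) \left(J + v\right) = \left(32249 + 38171\right) \left(-20519 - 3220\right) = 70420 \left(-23739\right) = -1671700380$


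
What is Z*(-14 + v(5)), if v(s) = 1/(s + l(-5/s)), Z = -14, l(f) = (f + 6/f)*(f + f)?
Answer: 3710/19 ≈ 195.26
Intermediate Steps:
l(f) = 2*f*(f + 6/f) (l(f) = (f + 6/f)*(2*f) = 2*f*(f + 6/f))
v(s) = 1/(12 + s + 50/s²) (v(s) = 1/(s + (12 + 2*(-5/s)²)) = 1/(s + (12 + 2*(25/s²))) = 1/(s + (12 + 50/s²)) = 1/(12 + s + 50/s²))
Z*(-14 + v(5)) = -14*(-14 + 5²/(50 + 5³ + 12*5²)) = -14*(-14 + 25/(50 + 125 + 12*25)) = -14*(-14 + 25/(50 + 125 + 300)) = -14*(-14 + 25/475) = -14*(-14 + 25*(1/475)) = -14*(-14 + 1/19) = -14*(-265/19) = 3710/19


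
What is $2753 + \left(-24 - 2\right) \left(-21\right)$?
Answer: $3299$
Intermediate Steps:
$2753 + \left(-24 - 2\right) \left(-21\right) = 2753 - -546 = 2753 + 546 = 3299$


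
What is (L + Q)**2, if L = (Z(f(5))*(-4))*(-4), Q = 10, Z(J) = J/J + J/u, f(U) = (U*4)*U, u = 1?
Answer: 2643876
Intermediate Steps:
f(U) = 4*U**2 (f(U) = (4*U)*U = 4*U**2)
Z(J) = 1 + J (Z(J) = J/J + J/1 = 1 + J*1 = 1 + J)
L = 1616 (L = ((1 + 4*5**2)*(-4))*(-4) = ((1 + 4*25)*(-4))*(-4) = ((1 + 100)*(-4))*(-4) = (101*(-4))*(-4) = -404*(-4) = 1616)
(L + Q)**2 = (1616 + 10)**2 = 1626**2 = 2643876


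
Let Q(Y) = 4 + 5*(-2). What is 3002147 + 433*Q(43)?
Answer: 2999549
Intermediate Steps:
Q(Y) = -6 (Q(Y) = 4 - 10 = -6)
3002147 + 433*Q(43) = 3002147 + 433*(-6) = 3002147 - 2598 = 2999549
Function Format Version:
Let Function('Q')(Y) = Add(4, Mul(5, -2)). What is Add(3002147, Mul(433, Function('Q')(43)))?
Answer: 2999549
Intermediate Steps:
Function('Q')(Y) = -6 (Function('Q')(Y) = Add(4, -10) = -6)
Add(3002147, Mul(433, Function('Q')(43))) = Add(3002147, Mul(433, -6)) = Add(3002147, -2598) = 2999549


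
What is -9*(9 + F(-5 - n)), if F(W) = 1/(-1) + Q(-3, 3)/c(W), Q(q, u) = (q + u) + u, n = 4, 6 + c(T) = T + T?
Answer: -567/8 ≈ -70.875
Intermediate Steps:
c(T) = -6 + 2*T (c(T) = -6 + (T + T) = -6 + 2*T)
Q(q, u) = q + 2*u
F(W) = -1 + 3/(-6 + 2*W) (F(W) = 1/(-1) + (-3 + 2*3)/(-6 + 2*W) = 1*(-1) + (-3 + 6)/(-6 + 2*W) = -1 + 3/(-6 + 2*W))
-9*(9 + F(-5 - n)) = -9*(9 + (9/2 - (-5 - 1*4))/(-3 + (-5 - 1*4))) = -9*(9 + (9/2 - (-5 - 4))/(-3 + (-5 - 4))) = -9*(9 + (9/2 - 1*(-9))/(-3 - 9)) = -9*(9 + (9/2 + 9)/(-12)) = -9*(9 - 1/12*27/2) = -9*(9 - 9/8) = -9*63/8 = -567/8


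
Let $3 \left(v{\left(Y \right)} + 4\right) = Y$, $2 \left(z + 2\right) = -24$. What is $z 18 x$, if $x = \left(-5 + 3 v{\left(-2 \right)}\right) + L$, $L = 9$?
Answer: $2520$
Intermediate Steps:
$z = -14$ ($z = -2 + \frac{1}{2} \left(-24\right) = -2 - 12 = -14$)
$v{\left(Y \right)} = -4 + \frac{Y}{3}$
$x = -10$ ($x = \left(-5 + 3 \left(-4 + \frac{1}{3} \left(-2\right)\right)\right) + 9 = \left(-5 + 3 \left(-4 - \frac{2}{3}\right)\right) + 9 = \left(-5 + 3 \left(- \frac{14}{3}\right)\right) + 9 = \left(-5 - 14\right) + 9 = -19 + 9 = -10$)
$z 18 x = \left(-14\right) 18 \left(-10\right) = \left(-252\right) \left(-10\right) = 2520$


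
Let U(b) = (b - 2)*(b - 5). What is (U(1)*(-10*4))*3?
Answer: -480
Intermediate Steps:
U(b) = (-5 + b)*(-2 + b) (U(b) = (-2 + b)*(-5 + b) = (-5 + b)*(-2 + b))
(U(1)*(-10*4))*3 = ((10 + 1² - 7*1)*(-10*4))*3 = ((10 + 1 - 7)*(-40))*3 = (4*(-40))*3 = -160*3 = -480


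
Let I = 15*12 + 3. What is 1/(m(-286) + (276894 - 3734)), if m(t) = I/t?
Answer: 286/78123577 ≈ 3.6609e-6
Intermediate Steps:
I = 183 (I = 180 + 3 = 183)
m(t) = 183/t
1/(m(-286) + (276894 - 3734)) = 1/(183/(-286) + (276894 - 3734)) = 1/(183*(-1/286) + 273160) = 1/(-183/286 + 273160) = 1/(78123577/286) = 286/78123577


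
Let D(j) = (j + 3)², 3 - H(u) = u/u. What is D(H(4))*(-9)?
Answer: -225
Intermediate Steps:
H(u) = 2 (H(u) = 3 - u/u = 3 - 1*1 = 3 - 1 = 2)
D(j) = (3 + j)²
D(H(4))*(-9) = (3 + 2)²*(-9) = 5²*(-9) = 25*(-9) = -225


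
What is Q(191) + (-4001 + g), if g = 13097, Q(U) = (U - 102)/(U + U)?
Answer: 3474761/382 ≈ 9096.2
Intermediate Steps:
Q(U) = (-102 + U)/(2*U) (Q(U) = (-102 + U)/((2*U)) = (-102 + U)*(1/(2*U)) = (-102 + U)/(2*U))
Q(191) + (-4001 + g) = (1/2)*(-102 + 191)/191 + (-4001 + 13097) = (1/2)*(1/191)*89 + 9096 = 89/382 + 9096 = 3474761/382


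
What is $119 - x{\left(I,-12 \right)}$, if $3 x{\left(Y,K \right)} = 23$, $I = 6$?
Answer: $\frac{334}{3} \approx 111.33$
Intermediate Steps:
$x{\left(Y,K \right)} = \frac{23}{3}$ ($x{\left(Y,K \right)} = \frac{1}{3} \cdot 23 = \frac{23}{3}$)
$119 - x{\left(I,-12 \right)} = 119 - \frac{23}{3} = \frac{334}{3}$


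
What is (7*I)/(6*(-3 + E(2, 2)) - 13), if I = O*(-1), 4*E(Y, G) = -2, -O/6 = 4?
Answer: -84/17 ≈ -4.9412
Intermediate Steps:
O = -24 (O = -6*4 = -24)
E(Y, G) = -½ (E(Y, G) = (¼)*(-2) = -½)
I = 24 (I = -24*(-1) = 24)
(7*I)/(6*(-3 + E(2, 2)) - 13) = (7*24)/(6*(-3 - ½) - 13) = 168/(6*(-7/2) - 13) = 168/(-21 - 13) = 168/(-34) = 168*(-1/34) = -84/17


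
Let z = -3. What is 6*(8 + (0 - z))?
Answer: 66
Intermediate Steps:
6*(8 + (0 - z)) = 6*(8 + (0 - 1*(-3))) = 6*(8 + (0 + 3)) = 6*(8 + 3) = 6*11 = 66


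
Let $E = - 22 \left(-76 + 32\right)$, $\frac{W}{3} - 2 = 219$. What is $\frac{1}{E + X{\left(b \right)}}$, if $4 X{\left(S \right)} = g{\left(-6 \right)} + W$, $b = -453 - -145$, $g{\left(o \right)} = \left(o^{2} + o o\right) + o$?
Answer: $\frac{4}{4601} \approx 0.00086938$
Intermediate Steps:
$W = 663$ ($W = 6 + 3 \cdot 219 = 6 + 657 = 663$)
$g{\left(o \right)} = o + 2 o^{2}$ ($g{\left(o \right)} = \left(o^{2} + o^{2}\right) + o = 2 o^{2} + o = o + 2 o^{2}$)
$b = -308$ ($b = -453 + 145 = -308$)
$X{\left(S \right)} = \frac{729}{4}$ ($X{\left(S \right)} = \frac{- 6 \left(1 + 2 \left(-6\right)\right) + 663}{4} = \frac{- 6 \left(1 - 12\right) + 663}{4} = \frac{\left(-6\right) \left(-11\right) + 663}{4} = \frac{66 + 663}{4} = \frac{1}{4} \cdot 729 = \frac{729}{4}$)
$E = 968$ ($E = \left(-22\right) \left(-44\right) = 968$)
$\frac{1}{E + X{\left(b \right)}} = \frac{1}{968 + \frac{729}{4}} = \frac{1}{\frac{4601}{4}} = \frac{4}{4601}$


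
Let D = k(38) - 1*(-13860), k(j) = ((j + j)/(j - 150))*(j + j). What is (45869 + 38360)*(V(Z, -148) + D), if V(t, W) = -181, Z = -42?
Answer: 8034772768/7 ≈ 1.1478e+9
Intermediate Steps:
k(j) = 4*j²/(-150 + j) (k(j) = ((2*j)/(-150 + j))*(2*j) = (2*j/(-150 + j))*(2*j) = 4*j²/(-150 + j))
D = 96659/7 (D = 4*38²/(-150 + 38) - 1*(-13860) = 4*1444/(-112) + 13860 = 4*1444*(-1/112) + 13860 = -361/7 + 13860 = 96659/7 ≈ 13808.)
(45869 + 38360)*(V(Z, -148) + D) = (45869 + 38360)*(-181 + 96659/7) = 84229*(95392/7) = 8034772768/7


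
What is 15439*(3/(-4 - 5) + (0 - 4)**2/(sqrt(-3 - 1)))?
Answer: -15439/3 - 123512*I ≈ -5146.3 - 1.2351e+5*I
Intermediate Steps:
15439*(3/(-4 - 5) + (0 - 4)**2/(sqrt(-3 - 1))) = 15439*(3/(-9) + (-4)**2/(sqrt(-4))) = 15439*(3*(-1/9) + 16/((2*I))) = 15439*(-1/3 + 16*(-I/2)) = 15439*(-1/3 - 8*I) = -15439/3 - 123512*I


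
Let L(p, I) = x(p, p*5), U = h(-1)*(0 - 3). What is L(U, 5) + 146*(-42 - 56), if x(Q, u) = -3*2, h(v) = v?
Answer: -14314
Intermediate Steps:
U = 3 (U = -(0 - 3) = -1*(-3) = 3)
x(Q, u) = -6
L(p, I) = -6
L(U, 5) + 146*(-42 - 56) = -6 + 146*(-42 - 56) = -6 + 146*(-98) = -6 - 14308 = -14314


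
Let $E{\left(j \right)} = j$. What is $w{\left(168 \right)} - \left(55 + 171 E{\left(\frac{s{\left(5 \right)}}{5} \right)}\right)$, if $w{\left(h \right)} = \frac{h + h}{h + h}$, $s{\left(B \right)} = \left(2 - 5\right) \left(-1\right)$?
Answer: $- \frac{783}{5} \approx -156.6$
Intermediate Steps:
$s{\left(B \right)} = 3$ ($s{\left(B \right)} = \left(-3\right) \left(-1\right) = 3$)
$w{\left(h \right)} = 1$ ($w{\left(h \right)} = \frac{2 h}{2 h} = 2 h \frac{1}{2 h} = 1$)
$w{\left(168 \right)} - \left(55 + 171 E{\left(\frac{s{\left(5 \right)}}{5} \right)}\right) = 1 - \left(55 + 171 \cdot \frac{3}{5}\right) = 1 - \left(55 + 171 \cdot 3 \cdot \frac{1}{5}\right) = 1 - \frac{788}{5} = - \frac{783}{5}$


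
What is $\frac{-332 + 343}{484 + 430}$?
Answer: $\frac{11}{914} \approx 0.012035$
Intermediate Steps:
$\frac{-332 + 343}{484 + 430} = \frac{11}{914}$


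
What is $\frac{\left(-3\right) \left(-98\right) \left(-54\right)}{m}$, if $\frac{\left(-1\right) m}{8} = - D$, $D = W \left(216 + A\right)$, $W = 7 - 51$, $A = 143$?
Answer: $\frac{3969}{31592} \approx 0.12563$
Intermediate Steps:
$W = -44$
$D = -15796$ ($D = - 44 \left(216 + 143\right) = \left(-44\right) 359 = -15796$)
$m = -126368$ ($m = - 8 \left(\left(-1\right) \left(-15796\right)\right) = \left(-8\right) 15796 = -126368$)
$\frac{\left(-3\right) \left(-98\right) \left(-54\right)}{m} = \frac{\left(-3\right) \left(-98\right) \left(-54\right)}{-126368} = 294 \left(-54\right) \left(- \frac{1}{126368}\right) = \left(-15876\right) \left(- \frac{1}{126368}\right) = \frac{3969}{31592}$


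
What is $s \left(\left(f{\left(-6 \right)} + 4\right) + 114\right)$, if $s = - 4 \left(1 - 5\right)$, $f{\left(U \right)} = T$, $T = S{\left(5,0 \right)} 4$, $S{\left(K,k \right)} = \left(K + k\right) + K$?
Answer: $2528$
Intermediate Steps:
$S{\left(K,k \right)} = k + 2 K$
$T = 40$ ($T = \left(0 + 2 \cdot 5\right) 4 = \left(0 + 10\right) 4 = 10 \cdot 4 = 40$)
$f{\left(U \right)} = 40$
$s = 16$ ($s = \left(-4\right) \left(-4\right) = 16$)
$s \left(\left(f{\left(-6 \right)} + 4\right) + 114\right) = 16 \left(\left(40 + 4\right) + 114\right) = 16 \left(44 + 114\right) = 16 \cdot 158 = 2528$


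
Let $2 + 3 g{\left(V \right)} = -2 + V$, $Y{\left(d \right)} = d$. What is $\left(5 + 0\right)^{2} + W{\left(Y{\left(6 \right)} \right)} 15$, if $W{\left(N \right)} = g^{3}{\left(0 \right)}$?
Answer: $- \frac{95}{9} \approx -10.556$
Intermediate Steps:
$g{\left(V \right)} = - \frac{4}{3} + \frac{V}{3}$ ($g{\left(V \right)} = - \frac{2}{3} + \frac{-2 + V}{3} = - \frac{2}{3} + \left(- \frac{2}{3} + \frac{V}{3}\right) = - \frac{4}{3} + \frac{V}{3}$)
$W{\left(N \right)} = - \frac{64}{27}$ ($W{\left(N \right)} = \left(- \frac{4}{3} + \frac{1}{3} \cdot 0\right)^{3} = \left(- \frac{4}{3} + 0\right)^{3} = \left(- \frac{4}{3}\right)^{3} = - \frac{64}{27}$)
$\left(5 + 0\right)^{2} + W{\left(Y{\left(6 \right)} \right)} 15 = \left(5 + 0\right)^{2} - \frac{320}{9} = 5^{2} - \frac{320}{9} = 25 - \frac{320}{9} = - \frac{95}{9}$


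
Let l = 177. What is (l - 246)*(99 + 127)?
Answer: -15594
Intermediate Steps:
(l - 246)*(99 + 127) = (177 - 246)*(99 + 127) = -69*226 = -15594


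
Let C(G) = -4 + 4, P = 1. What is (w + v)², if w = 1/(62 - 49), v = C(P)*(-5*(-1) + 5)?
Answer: 1/169 ≈ 0.0059172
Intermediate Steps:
C(G) = 0
v = 0 (v = 0*(-5*(-1) + 5) = 0*(5 + 5) = 0*10 = 0)
w = 1/13 ≈ 0.076923
(w + v)² = (1/13 + 0)² = (1/13)² = 1/169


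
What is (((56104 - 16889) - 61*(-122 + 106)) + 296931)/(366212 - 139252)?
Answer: 168561/113480 ≈ 1.4854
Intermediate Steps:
(((56104 - 16889) - 61*(-122 + 106)) + 296931)/(366212 - 139252) = ((39215 - 61*(-16)) + 296931)/226960 = ((39215 + 976) + 296931)*(1/226960) = (40191 + 296931)*(1/226960) = 337122*(1/226960) = 168561/113480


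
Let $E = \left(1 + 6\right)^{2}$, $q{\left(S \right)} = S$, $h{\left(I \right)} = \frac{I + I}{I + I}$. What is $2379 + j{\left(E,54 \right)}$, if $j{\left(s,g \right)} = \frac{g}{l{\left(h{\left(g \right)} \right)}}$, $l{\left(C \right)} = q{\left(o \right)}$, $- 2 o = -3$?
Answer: $2415$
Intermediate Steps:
$h{\left(I \right)} = 1$ ($h{\left(I \right)} = \frac{2 I}{2 I} = 2 I \frac{1}{2 I} = 1$)
$o = \frac{3}{2}$ ($o = \left(- \frac{1}{2}\right) \left(-3\right) = \frac{3}{2} \approx 1.5$)
$l{\left(C \right)} = \frac{3}{2}$
$E = 49$ ($E = 7^{2} = 49$)
$j{\left(s,g \right)} = \frac{2 g}{3}$ ($j{\left(s,g \right)} = \frac{g}{\frac{3}{2}} = g \frac{2}{3} = \frac{2 g}{3}$)
$2379 + j{\left(E,54 \right)} = 2379 + \frac{2}{3} \cdot 54 = 2379 + 36 = 2415$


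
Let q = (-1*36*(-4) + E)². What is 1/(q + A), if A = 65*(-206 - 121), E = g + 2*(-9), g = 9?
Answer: -1/3030 ≈ -0.00033003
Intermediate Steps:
E = -9 (E = 9 + 2*(-9) = 9 - 18 = -9)
q = 18225 (q = (-1*36*(-4) - 9)² = (-36*(-4) - 9)² = (144 - 9)² = 135² = 18225)
A = -21255 (A = 65*(-327) = -21255)
1/(q + A) = 1/(18225 - 21255) = 1/(-3030) = -1/3030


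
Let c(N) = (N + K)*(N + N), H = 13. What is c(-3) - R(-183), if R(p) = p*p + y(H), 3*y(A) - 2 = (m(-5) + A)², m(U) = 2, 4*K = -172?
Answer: -99866/3 ≈ -33289.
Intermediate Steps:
K = -43 (K = (¼)*(-172) = -43)
c(N) = 2*N*(-43 + N) (c(N) = (N - 43)*(N + N) = (-43 + N)*(2*N) = 2*N*(-43 + N))
y(A) = ⅔ + (2 + A)²/3
R(p) = 227/3 + p² (R(p) = p*p + (⅔ + (2 + 13)²/3) = p² + (⅔ + (⅓)*15²) = p² + (⅔ + (⅓)*225) = p² + (⅔ + 75) = p² + 227/3 = 227/3 + p²)
c(-3) - R(-183) = 2*(-3)*(-43 - 3) - (227/3 + (-183)²) = 2*(-3)*(-46) - (227/3 + 33489) = 276 - 1*100694/3 = 276 - 100694/3 = -99866/3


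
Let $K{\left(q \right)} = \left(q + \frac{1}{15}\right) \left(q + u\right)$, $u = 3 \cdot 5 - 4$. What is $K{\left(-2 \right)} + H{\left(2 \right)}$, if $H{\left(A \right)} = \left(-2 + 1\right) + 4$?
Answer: $- \frac{72}{5} \approx -14.4$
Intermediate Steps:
$u = 11$ ($u = 15 - 4 = 11$)
$H{\left(A \right)} = 3$ ($H{\left(A \right)} = -1 + 4 = 3$)
$K{\left(q \right)} = \left(11 + q\right) \left(\frac{1}{15} + q\right)$ ($K{\left(q \right)} = \left(q + \frac{1}{15}\right) \left(q + 11\right) = \left(q + \frac{1}{15}\right) \left(11 + q\right) = \left(\frac{1}{15} + q\right) \left(11 + q\right) = \left(11 + q\right) \left(\frac{1}{15} + q\right)$)
$K{\left(-2 \right)} + H{\left(2 \right)} = \left(\frac{11}{15} + \left(-2\right)^{2} + \frac{166}{15} \left(-2\right)\right) + 3 = \left(\frac{11}{15} + 4 - \frac{332}{15}\right) + 3 = - \frac{87}{5} + 3 = - \frac{72}{5}$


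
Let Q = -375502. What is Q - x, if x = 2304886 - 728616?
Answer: -1951772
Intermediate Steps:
x = 1576270
Q - x = -375502 - 1*1576270 = -375502 - 1576270 = -1951772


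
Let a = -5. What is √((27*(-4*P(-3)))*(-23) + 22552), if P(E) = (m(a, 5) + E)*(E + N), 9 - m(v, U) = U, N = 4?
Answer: 2*√6259 ≈ 158.23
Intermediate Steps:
m(v, U) = 9 - U
P(E) = (4 + E)² (P(E) = ((9 - 1*5) + E)*(E + 4) = ((9 - 5) + E)*(4 + E) = (4 + E)*(4 + E) = (4 + E)²)
√((27*(-4*P(-3)))*(-23) + 22552) = √((27*(-4*(16 + (-3)² + 8*(-3))))*(-23) + 22552) = √((27*(-4*(16 + 9 - 24)))*(-23) + 22552) = √((27*(-4*1))*(-23) + 22552) = √((27*(-4))*(-23) + 22552) = √(-108*(-23) + 22552) = √(2484 + 22552) = √25036 = 2*√6259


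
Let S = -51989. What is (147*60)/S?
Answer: -180/1061 ≈ -0.16965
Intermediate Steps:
(147*60)/S = (147*60)/(-51989) = 8820*(-1/51989) = -180/1061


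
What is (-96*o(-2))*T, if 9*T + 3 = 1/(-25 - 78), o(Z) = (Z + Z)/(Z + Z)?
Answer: 9920/309 ≈ 32.104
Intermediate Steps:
o(Z) = 1 (o(Z) = (2*Z)/((2*Z)) = (2*Z)*(1/(2*Z)) = 1)
T = -310/927 (T = -1/3 + 1/(9*(-25 - 78)) = -1/3 + (1/9)/(-103) = -1/3 + (1/9)*(-1/103) = -1/3 - 1/927 = -310/927 ≈ -0.33441)
(-96*o(-2))*T = -96*1*(-310/927) = -96*(-310/927) = 9920/309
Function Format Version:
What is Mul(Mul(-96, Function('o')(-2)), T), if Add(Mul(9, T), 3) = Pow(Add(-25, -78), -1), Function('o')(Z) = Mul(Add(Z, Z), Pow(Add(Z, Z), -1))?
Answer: Rational(9920, 309) ≈ 32.104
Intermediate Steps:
Function('o')(Z) = 1 (Function('o')(Z) = Mul(Mul(2, Z), Pow(Mul(2, Z), -1)) = Mul(Mul(2, Z), Mul(Rational(1, 2), Pow(Z, -1))) = 1)
T = Rational(-310, 927) (T = Add(Rational(-1, 3), Mul(Rational(1, 9), Pow(Add(-25, -78), -1))) = Add(Rational(-1, 3), Mul(Rational(1, 9), Pow(-103, -1))) = Add(Rational(-1, 3), Mul(Rational(1, 9), Rational(-1, 103))) = Add(Rational(-1, 3), Rational(-1, 927)) = Rational(-310, 927) ≈ -0.33441)
Mul(Mul(-96, Function('o')(-2)), T) = Mul(Mul(-96, 1), Rational(-310, 927)) = Mul(-96, Rational(-310, 927)) = Rational(9920, 309)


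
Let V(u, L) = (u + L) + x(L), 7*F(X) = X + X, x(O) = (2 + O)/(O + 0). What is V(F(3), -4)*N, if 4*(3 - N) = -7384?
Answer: -68413/14 ≈ -4886.6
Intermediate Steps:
N = 1849 (N = 3 - 1/4*(-7384) = 3 + 1846 = 1849)
x(O) = (2 + O)/O
F(X) = 2*X/7 (F(X) = (X + X)/7 = (2*X)/7 = 2*X/7)
V(u, L) = L + u + (2 + L)/L (V(u, L) = (u + L) + (2 + L)/L = (L + u) + (2 + L)/L = L + u + (2 + L)/L)
V(F(3), -4)*N = (1 - 4 + (2/7)*3 + 2/(-4))*1849 = (1 - 4 + 6/7 + 2*(-1/4))*1849 = (1 - 4 + 6/7 - 1/2)*1849 = -37/14*1849 = -68413/14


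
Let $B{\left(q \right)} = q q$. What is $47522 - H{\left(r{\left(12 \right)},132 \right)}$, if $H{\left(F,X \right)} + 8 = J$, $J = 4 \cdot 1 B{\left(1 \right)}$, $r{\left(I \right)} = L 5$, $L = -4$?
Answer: $47526$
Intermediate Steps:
$B{\left(q \right)} = q^{2}$
$r{\left(I \right)} = -20$ ($r{\left(I \right)} = \left(-4\right) 5 = -20$)
$J = 4$ ($J = 4 \cdot 1 \cdot 1^{2} = 4 \cdot 1 = 4$)
$H{\left(F,X \right)} = -4$ ($H{\left(F,X \right)} = -8 + 4 = -4$)
$47522 - H{\left(r{\left(12 \right)},132 \right)} = 47522 - -4 = 47522 + 4 = 47526$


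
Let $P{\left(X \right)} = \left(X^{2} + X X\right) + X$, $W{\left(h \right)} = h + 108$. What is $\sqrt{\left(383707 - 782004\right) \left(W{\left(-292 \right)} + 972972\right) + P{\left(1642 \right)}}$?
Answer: $i \sqrt{387453148066} \approx 6.2246 \cdot 10^{5} i$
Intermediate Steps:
$W{\left(h \right)} = 108 + h$
$P{\left(X \right)} = X + 2 X^{2}$ ($P{\left(X \right)} = \left(X^{2} + X^{2}\right) + X = 2 X^{2} + X = X + 2 X^{2}$)
$\sqrt{\left(383707 - 782004\right) \left(W{\left(-292 \right)} + 972972\right) + P{\left(1642 \right)}} = \sqrt{\left(383707 - 782004\right) \left(\left(108 - 292\right) + 972972\right) + 1642 \left(1 + 2 \cdot 1642\right)} = \sqrt{- 398297 \left(-184 + 972972\right) + 1642 \left(1 + 3284\right)} = \sqrt{\left(-398297\right) 972788 + 1642 \cdot 3285} = \sqrt{-387458542036 + 5393970} = \sqrt{-387453148066} = i \sqrt{387453148066}$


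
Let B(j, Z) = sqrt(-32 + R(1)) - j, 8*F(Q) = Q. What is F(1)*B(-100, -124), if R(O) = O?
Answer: 25/2 + I*sqrt(31)/8 ≈ 12.5 + 0.69597*I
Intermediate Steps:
F(Q) = Q/8
B(j, Z) = -j + I*sqrt(31) (B(j, Z) = sqrt(-32 + 1) - j = sqrt(-31) - j = I*sqrt(31) - j = -j + I*sqrt(31))
F(1)*B(-100, -124) = ((1/8)*1)*(-1*(-100) + I*sqrt(31)) = (100 + I*sqrt(31))/8 = 25/2 + I*sqrt(31)/8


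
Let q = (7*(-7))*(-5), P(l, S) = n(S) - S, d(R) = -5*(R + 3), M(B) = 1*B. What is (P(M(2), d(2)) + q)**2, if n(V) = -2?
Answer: 71824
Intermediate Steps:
M(B) = B
d(R) = -15 - 5*R (d(R) = -5*(3 + R) = -15 - 5*R)
P(l, S) = -2 - S
q = 245 (q = -49*(-5) = 245)
(P(M(2), d(2)) + q)**2 = ((-2 - (-15 - 5*2)) + 245)**2 = ((-2 - (-15 - 10)) + 245)**2 = ((-2 - 1*(-25)) + 245)**2 = ((-2 + 25) + 245)**2 = (23 + 245)**2 = 268**2 = 71824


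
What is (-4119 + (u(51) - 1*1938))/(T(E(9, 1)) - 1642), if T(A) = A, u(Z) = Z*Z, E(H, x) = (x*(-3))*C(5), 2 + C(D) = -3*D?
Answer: 3456/1591 ≈ 2.1722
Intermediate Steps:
C(D) = -2 - 3*D
E(H, x) = 51*x (E(H, x) = (x*(-3))*(-2 - 3*5) = (-3*x)*(-2 - 15) = -3*x*(-17) = 51*x)
u(Z) = Z²
(-4119 + (u(51) - 1*1938))/(T(E(9, 1)) - 1642) = (-4119 + (51² - 1*1938))/(51*1 - 1642) = (-4119 + (2601 - 1938))/(51 - 1642) = (-4119 + 663)/(-1591) = -3456*(-1/1591) = 3456/1591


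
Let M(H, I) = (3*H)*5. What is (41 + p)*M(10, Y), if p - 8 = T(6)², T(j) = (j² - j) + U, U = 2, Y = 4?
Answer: 160950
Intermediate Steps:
T(j) = 2 + j² - j (T(j) = (j² - j) + 2 = 2 + j² - j)
M(H, I) = 15*H
p = 1032 (p = 8 + (2 + 6² - 1*6)² = 8 + (2 + 36 - 6)² = 8 + 32² = 8 + 1024 = 1032)
(41 + p)*M(10, Y) = (41 + 1032)*(15*10) = 1073*150 = 160950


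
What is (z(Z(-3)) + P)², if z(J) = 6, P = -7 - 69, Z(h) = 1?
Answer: 4900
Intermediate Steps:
P = -76
(z(Z(-3)) + P)² = (6 - 76)² = (-70)² = 4900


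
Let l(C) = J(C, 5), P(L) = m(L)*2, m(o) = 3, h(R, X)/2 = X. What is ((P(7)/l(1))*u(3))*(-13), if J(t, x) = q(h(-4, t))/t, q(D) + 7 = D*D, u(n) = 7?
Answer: 182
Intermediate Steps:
h(R, X) = 2*X
q(D) = -7 + D² (q(D) = -7 + D*D = -7 + D²)
P(L) = 6 (P(L) = 3*2 = 6)
J(t, x) = (-7 + 4*t²)/t (J(t, x) = (-7 + (2*t)²)/t = (-7 + 4*t²)/t)
l(C) = -7/C + 4*C
((P(7)/l(1))*u(3))*(-13) = ((6/(-7/1 + 4*1))*7)*(-13) = ((6/(-7*1 + 4))*7)*(-13) = ((6/(-7 + 4))*7)*(-13) = ((6/(-3))*7)*(-13) = ((6*(-⅓))*7)*(-13) = -2*7*(-13) = -14*(-13) = 182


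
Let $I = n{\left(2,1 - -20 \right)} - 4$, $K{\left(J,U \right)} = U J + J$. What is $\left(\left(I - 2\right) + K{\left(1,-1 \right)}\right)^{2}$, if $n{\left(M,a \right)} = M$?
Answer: $16$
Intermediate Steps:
$K{\left(J,U \right)} = J + J U$ ($K{\left(J,U \right)} = J U + J = J + J U$)
$I = -2$ ($I = 2 - 4 = -2$)
$\left(\left(I - 2\right) + K{\left(1,-1 \right)}\right)^{2} = \left(\left(-2 - 2\right) + 1 \left(1 - 1\right)\right)^{2} = \left(\left(-2 - 2\right) + 1 \cdot 0\right)^{2} = \left(-4 + 0\right)^{2} = \left(-4\right)^{2} = 16$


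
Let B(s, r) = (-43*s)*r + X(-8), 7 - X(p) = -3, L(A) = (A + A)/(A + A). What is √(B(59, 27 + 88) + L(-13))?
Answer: 12*I*√2026 ≈ 540.13*I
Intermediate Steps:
L(A) = 1 (L(A) = (2*A)/((2*A)) = (2*A)*(1/(2*A)) = 1)
X(p) = 10 (X(p) = 7 - 1*(-3) = 7 + 3 = 10)
B(s, r) = 10 - 43*r*s (B(s, r) = (-43*s)*r + 10 = -43*r*s + 10 = 10 - 43*r*s)
√(B(59, 27 + 88) + L(-13)) = √((10 - 43*(27 + 88)*59) + 1) = √((10 - 43*115*59) + 1) = √((10 - 291755) + 1) = √(-291745 + 1) = √(-291744) = 12*I*√2026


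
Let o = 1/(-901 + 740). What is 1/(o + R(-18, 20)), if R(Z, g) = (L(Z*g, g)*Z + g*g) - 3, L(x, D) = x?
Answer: 161/1107196 ≈ 0.00014541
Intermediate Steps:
o = -1/161 (o = 1/(-161) = -1/161 ≈ -0.0062112)
R(Z, g) = -3 + g² + g*Z² (R(Z, g) = ((Z*g)*Z + g*g) - 3 = (g*Z² + g²) - 3 = (g² + g*Z²) - 3 = -3 + g² + g*Z²)
1/(o + R(-18, 20)) = 1/(-1/161 + (-3 + 20² + 20*(-18)²)) = 1/(-1/161 + (-3 + 400 + 20*324)) = 1/(-1/161 + (-3 + 400 + 6480)) = 1/(-1/161 + 6877) = 1/(1107196/161) = 161/1107196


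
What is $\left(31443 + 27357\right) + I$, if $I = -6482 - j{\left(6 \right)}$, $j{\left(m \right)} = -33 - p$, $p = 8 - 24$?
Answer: $52335$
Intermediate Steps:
$p = -16$
$j{\left(m \right)} = -17$ ($j{\left(m \right)} = -33 - -16 = -33 + 16 = -17$)
$I = -6465$ ($I = -6482 - -17 = -6482 + 17 = -6465$)
$\left(31443 + 27357\right) + I = \left(31443 + 27357\right) - 6465 = 58800 - 6465 = 52335$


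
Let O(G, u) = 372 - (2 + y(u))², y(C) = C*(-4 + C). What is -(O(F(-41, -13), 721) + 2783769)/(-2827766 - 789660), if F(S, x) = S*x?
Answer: -133621911770/1808713 ≈ -73877.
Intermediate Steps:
O(G, u) = 372 - (2 + u*(-4 + u))²
-(O(F(-41, -13), 721) + 2783769)/(-2827766 - 789660) = -((372 - (2 + 721*(-4 + 721))²) + 2783769)/(-2827766 - 789660) = -((372 - (2 + 721*717)²) + 2783769)/(-3617426) = -((372 - (2 + 516957)²) + 2783769)*(-1)/3617426 = -((372 - 1*516959²) + 2783769)*(-1)/3617426 = -((372 - 1*267246607681) + 2783769)*(-1)/3617426 = -((372 - 267246607681) + 2783769)*(-1)/3617426 = -(-267246607309 + 2783769)*(-1)/3617426 = -(-267243823540)*(-1)/3617426 = -1*133621911770/1808713 = -133621911770/1808713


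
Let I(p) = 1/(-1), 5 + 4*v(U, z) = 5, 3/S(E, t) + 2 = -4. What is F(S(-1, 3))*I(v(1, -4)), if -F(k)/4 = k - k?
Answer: 0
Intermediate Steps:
S(E, t) = -1/2 (S(E, t) = 3/(-2 - 4) = 3/(-6) = 3*(-1/6) = -1/2)
v(U, z) = 0 (v(U, z) = -5/4 + (1/4)*5 = -5/4 + 5/4 = 0)
F(k) = 0 (F(k) = -4*(k - k) = -4*0 = 0)
I(p) = -1
F(S(-1, 3))*I(v(1, -4)) = 0*(-1) = 0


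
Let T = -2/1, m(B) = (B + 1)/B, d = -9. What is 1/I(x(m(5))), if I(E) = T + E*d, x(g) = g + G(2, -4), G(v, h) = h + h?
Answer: 5/296 ≈ 0.016892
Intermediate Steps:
m(B) = (1 + B)/B
G(v, h) = 2*h
T = -2 (T = -2*1 = -2)
x(g) = -8 + g (x(g) = g + 2*(-4) = g - 8 = -8 + g)
I(E) = -2 - 9*E (I(E) = -2 + E*(-9) = -2 - 9*E)
1/I(x(m(5))) = 1/(-2 - 9*(-8 + (1 + 5)/5)) = 1/(-2 - 9*(-8 + (⅕)*6)) = 1/(-2 - 9*(-8 + 6/5)) = 1/(-2 - 9*(-34/5)) = 1/(-2 + 306/5) = 1/(296/5) = 5/296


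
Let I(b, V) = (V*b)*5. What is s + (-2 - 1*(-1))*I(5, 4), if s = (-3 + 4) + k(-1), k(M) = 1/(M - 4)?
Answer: -496/5 ≈ -99.200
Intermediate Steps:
k(M) = 1/(-4 + M)
I(b, V) = 5*V*b
s = 4/5 (s = (-3 + 4) + 1/(-4 - 1) = 1 + 1/(-5) = 1 - 1/5 = 4/5 ≈ 0.80000)
s + (-2 - 1*(-1))*I(5, 4) = 4/5 + (-2 - 1*(-1))*(5*4*5) = 4/5 + (-2 + 1)*100 = 4/5 - 1*100 = 4/5 - 100 = -496/5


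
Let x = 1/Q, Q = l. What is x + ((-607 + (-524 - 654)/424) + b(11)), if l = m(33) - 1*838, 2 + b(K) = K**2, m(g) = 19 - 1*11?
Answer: -43178781/87980 ≈ -490.78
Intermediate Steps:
m(g) = 8 (m(g) = 19 - 11 = 8)
b(K) = -2 + K**2
l = -830 (l = 8 - 1*838 = 8 - 838 = -830)
Q = -830
x = -1/830 (x = 1/(-830) = -1/830 ≈ -0.0012048)
x + ((-607 + (-524 - 654)/424) + b(11)) = -1/830 + ((-607 + (-524 - 654)/424) + (-2 + 11**2)) = -1/830 + ((-607 - 1178*1/424) + (-2 + 121)) = -1/830 + ((-607 - 589/212) + 119) = -1/830 + (-129273/212 + 119) = -1/830 - 104045/212 = -43178781/87980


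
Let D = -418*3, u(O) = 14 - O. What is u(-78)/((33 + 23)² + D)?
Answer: 46/941 ≈ 0.048884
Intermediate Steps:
D = -1254
u(-78)/((33 + 23)² + D) = (14 - 1*(-78))/((33 + 23)² - 1254) = (14 + 78)/(56² - 1254) = 92/(3136 - 1254) = 92/1882 = 92*(1/1882) = 46/941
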